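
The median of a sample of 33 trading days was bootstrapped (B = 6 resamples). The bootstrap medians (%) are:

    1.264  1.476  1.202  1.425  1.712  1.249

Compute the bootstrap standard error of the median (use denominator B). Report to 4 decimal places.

SE* = 0.1748

Bootstrap SE is the standard deviation of the 6 replicate medians.
Mean of replicates: (1.264 + 1.476 + 1.202 + 1.425 + 1.712 + 1.249) / 6 = 8.32800 / 6 = 1.38800
Sum of squared deviations: (−0.12400)² + (+0.08800)² + (−0.18600)² + (+0.03700)² + (+0.32400)² + (−0.13900)² = 0.18338
Variance = 0.18338 / 6 = 0.03056
SE* = √0.03056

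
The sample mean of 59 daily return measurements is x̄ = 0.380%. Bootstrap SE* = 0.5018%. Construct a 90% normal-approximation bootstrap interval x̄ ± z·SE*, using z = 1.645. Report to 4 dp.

Margin = 1.645 × 0.5018 = 0.82546
Interval: 0.380 ± 0.82546

(-0.4455, 1.2055)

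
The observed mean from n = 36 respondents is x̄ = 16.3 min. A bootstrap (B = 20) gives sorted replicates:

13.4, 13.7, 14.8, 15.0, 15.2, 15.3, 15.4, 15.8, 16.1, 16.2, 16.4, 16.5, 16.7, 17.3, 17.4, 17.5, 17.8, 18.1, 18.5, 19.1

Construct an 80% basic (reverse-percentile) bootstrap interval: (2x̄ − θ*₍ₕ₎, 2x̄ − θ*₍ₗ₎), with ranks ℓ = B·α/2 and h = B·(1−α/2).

Percentile endpoints at ranks 2 and 18: θ*₍2₎ = 13.7, θ*₍18₎ = 18.1.
Basic interval reflects these around x̄:
  lower = 2 × 16.3 − 18.1 = 14.5
  upper = 2 × 16.3 − 13.7 = 18.9

(14.5, 18.9)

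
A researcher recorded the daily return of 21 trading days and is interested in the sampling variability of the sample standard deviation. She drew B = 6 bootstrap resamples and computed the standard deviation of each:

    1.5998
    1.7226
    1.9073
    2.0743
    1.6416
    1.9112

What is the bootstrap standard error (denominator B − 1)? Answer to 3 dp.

Bootstrap SE is the standard deviation of the 6 replicate standard deviations.
Mean of replicates: (1.5998 + 1.7226 + 1.9073 + 2.0743 + 1.6416 + 1.9112) / 6 = 10.85680 / 6 = 1.80947
Sum of squared deviations: (−0.20967)² + (−0.08687)² + (+0.09783)² + (+0.26483)² + (−0.16787)² + (+0.10173)² = 0.16974
Variance = 0.16974 / 5 = 0.03395
SE* = √0.03395

SE* = 0.184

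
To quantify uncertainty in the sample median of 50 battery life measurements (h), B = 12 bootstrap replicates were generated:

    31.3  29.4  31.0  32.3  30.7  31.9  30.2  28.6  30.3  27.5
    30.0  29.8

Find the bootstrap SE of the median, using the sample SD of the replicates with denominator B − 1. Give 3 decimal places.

Bootstrap SE is the standard deviation of the 12 replicate medians.
Mean of replicates: (31.3 + 29.4 + 31.0 + 32.3 + 30.7 + 31.9 + 30.2 + 28.6 + 30.3 + 27.5 + 30.0 + 29.8) / 12 = 363.0000 / 12 = 30.2500
Sum of squared deviations: (+1.0500)² + (−0.8500)² + (+0.7500)² + (+2.0500)² + (+0.4500)² + (+1.6500)² + (−0.0500)² + (−1.6500)² + (+0.0500)² + (−2.7500)² + (−0.2500)² + (−0.4500)² = 20.0700
Variance = 20.0700 / 11 = 1.8245
SE* = √1.8245

SE* = 1.351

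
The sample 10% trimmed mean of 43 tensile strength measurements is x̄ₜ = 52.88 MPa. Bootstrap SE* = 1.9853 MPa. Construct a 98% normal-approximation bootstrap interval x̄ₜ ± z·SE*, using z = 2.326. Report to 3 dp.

(48.262, 57.498)

Margin = 2.326 × 1.9853 = 4.6178
Interval: 52.88 ± 4.6178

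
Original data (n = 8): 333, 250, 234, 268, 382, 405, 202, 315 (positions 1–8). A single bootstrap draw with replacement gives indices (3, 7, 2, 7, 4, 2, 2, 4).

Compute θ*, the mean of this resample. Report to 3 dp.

Resample values: 234, 202, 250, 202, 268, 250, 250, 268.
Mean = (234 + 202 + 250 + 202 + 268 + 250 + 250 + 268) / 8 = 1924.0 / 8 = 240.500

θ* = 240.500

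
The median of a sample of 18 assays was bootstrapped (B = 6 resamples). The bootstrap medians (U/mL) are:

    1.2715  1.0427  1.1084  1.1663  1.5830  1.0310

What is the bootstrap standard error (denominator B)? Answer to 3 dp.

Bootstrap SE is the standard deviation of the 6 replicate medians.
Mean of replicates: (1.2715 + 1.0427 + 1.1084 + 1.1663 + 1.5830 + 1.0310) / 6 = 7.20290 / 6 = 1.20048
Sum of squared deviations: (+0.07102)² + (−0.15778)² + (−0.09208)² + (−0.03418)² + (+0.38252)² + (−0.16948)² = 0.21463
Variance = 0.21463 / 6 = 0.03577
SE* = √0.03577

SE* = 0.189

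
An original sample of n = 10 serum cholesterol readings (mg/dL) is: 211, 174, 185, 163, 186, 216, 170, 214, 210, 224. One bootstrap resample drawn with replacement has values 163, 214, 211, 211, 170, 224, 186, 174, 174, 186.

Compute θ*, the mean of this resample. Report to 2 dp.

Mean = (163 + 214 + 211 + 211 + 170 + 224 + 186 + 174 + 174 + 186) / 10 = 1913.0 / 10 = 191.30

θ* = 191.30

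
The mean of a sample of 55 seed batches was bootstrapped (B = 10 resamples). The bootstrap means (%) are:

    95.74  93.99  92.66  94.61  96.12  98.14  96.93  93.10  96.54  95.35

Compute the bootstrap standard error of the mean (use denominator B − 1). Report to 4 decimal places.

SE* = 1.7361

Bootstrap SE is the standard deviation of the 10 replicate means.
Mean of replicates: (95.74 + 93.99 + 92.66 + 94.61 + 96.12 + 98.14 + 96.93 + 93.10 + 96.54 + 95.35) / 10 = 953.18000 / 10 = 95.31800
Sum of squared deviations: (+0.42200)² + (−1.32800)² + (−2.65800)² + (−0.70800)² + (+0.80200)² + (+2.82200)² + (+1.61200)² + (−2.21800)² + (+1.22200)² + (+0.03200)² = 27.12716
Variance = 27.12716 / 9 = 3.01413
SE* = √3.01413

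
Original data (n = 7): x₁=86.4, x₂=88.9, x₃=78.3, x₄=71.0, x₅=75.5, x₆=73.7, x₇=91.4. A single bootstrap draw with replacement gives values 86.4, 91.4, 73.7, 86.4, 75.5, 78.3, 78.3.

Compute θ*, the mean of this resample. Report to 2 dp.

θ* = 81.43

Mean = (86.4 + 91.4 + 73.7 + 86.4 + 75.5 + 78.3 + 78.3) / 7 = 570.00 / 7 = 81.43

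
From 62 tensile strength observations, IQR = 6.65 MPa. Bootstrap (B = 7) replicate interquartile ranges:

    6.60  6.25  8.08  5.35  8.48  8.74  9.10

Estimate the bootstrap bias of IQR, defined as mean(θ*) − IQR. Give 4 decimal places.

mean(θ*) = (6.60 + 6.25 + 8.08 + 5.35 + 8.48 + 8.74 + 9.10) / 7 = 7.51429
bias = 7.51429 − 6.65

bias = +0.8643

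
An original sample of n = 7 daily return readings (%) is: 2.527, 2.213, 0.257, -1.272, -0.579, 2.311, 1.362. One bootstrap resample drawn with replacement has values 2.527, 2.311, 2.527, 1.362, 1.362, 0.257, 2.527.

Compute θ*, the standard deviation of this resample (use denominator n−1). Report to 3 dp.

Mean = 1.8390; sum of squared deviations = 4.6006
s² = 4.6006 / 6 = 0.7668
s = √0.7668 = 0.876

θ* = 0.876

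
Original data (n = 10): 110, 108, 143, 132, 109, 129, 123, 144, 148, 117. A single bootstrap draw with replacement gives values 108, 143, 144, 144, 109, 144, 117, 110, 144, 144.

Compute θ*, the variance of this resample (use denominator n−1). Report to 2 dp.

θ* = 293.12

Mean = 130.7000; sum of squared deviations = 2638.1000
s² = 2638.1000 / 9 = 293.1222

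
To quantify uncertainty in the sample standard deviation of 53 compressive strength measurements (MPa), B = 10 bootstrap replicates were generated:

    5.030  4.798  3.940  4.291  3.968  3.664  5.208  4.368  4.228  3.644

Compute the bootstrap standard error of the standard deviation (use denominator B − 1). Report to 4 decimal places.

Bootstrap SE is the standard deviation of the 10 replicate standard deviations.
Mean of replicates: (5.030 + 4.798 + 3.940 + 4.291 + 3.968 + 3.664 + 5.208 + 4.368 + 4.228 + 3.644) / 10 = 43.13900 / 10 = 4.31390
Sum of squared deviations: (+0.71610)² + (+0.48410)² + (−0.37390)² + (−0.02290)² + (−0.34590)² + (−0.64990)² + (+0.89410)² + (+0.05410)² + (−0.08590)² + (−0.66990)² = 2.68798
Variance = 2.68798 / 9 = 0.29866
SE* = √0.29866

SE* = 0.5465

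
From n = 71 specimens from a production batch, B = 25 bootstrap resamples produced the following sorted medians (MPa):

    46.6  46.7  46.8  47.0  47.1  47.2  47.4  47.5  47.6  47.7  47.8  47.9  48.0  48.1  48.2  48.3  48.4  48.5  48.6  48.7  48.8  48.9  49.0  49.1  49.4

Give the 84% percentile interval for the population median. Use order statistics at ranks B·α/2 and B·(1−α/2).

α = 0.16; lower rank = 25 × 0.080 = 2; upper rank = 25 × 0.920 = 23.
The 2nd smallest replicate is 46.7; the 23rd is 49.0.

(46.7, 49.0)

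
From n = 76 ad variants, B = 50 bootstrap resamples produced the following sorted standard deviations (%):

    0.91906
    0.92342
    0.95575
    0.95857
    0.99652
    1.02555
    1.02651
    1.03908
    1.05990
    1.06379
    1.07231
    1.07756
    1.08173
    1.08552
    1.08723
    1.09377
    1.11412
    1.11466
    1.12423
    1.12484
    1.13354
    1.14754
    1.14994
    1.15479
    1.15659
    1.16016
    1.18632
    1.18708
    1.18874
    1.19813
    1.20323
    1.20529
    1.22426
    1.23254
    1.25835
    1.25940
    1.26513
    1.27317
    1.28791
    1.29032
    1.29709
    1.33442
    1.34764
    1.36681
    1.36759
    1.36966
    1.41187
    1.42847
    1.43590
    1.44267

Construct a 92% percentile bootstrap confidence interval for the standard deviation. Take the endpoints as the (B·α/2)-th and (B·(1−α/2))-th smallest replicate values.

α = 0.08; lower rank = 50 × 0.040 = 2; upper rank = 50 × 0.960 = 48.
The 2nd smallest replicate is 0.92342; the 48th is 1.42847.

(0.92342, 1.42847)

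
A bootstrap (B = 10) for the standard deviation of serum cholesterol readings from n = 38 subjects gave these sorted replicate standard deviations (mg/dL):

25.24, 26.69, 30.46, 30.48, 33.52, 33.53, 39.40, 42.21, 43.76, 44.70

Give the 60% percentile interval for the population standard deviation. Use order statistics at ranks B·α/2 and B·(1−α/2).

(26.69, 42.21)

α = 0.40; lower rank = 10 × 0.200 = 2; upper rank = 10 × 0.800 = 8.
The 2nd smallest replicate is 26.69; the 8th is 42.21.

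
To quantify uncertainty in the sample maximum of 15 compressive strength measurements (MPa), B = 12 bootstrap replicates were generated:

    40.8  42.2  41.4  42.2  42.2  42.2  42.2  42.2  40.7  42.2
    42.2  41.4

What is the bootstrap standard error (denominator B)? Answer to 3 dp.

Bootstrap SE is the standard deviation of the 12 replicate maximums.
Mean of replicates: (40.8 + 42.2 + 41.4 + 42.2 + 42.2 + 42.2 + 42.2 + 42.2 + 40.7 + 42.2 + 42.2 + 41.4) / 12 = 501.9000 / 12 = 41.8250
Sum of squared deviations: (−1.0250)² + (+0.3750)² + (−0.4250)² + (+0.3750)² + (+0.3750)² + (+0.3750)² + (+0.3750)² + (+0.3750)² + (−1.1250)² + (+0.3750)² + (+0.3750)² + (−0.4250)² = 3.8025
Variance = 3.8025 / 12 = 0.3169
SE* = √0.3169

SE* = 0.563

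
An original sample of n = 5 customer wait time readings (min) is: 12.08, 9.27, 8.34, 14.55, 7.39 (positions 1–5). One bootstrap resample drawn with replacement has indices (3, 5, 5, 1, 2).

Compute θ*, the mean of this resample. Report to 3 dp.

θ* = 8.894

Resample values: 8.34, 7.39, 7.39, 12.08, 9.27.
Mean = (8.34 + 7.39 + 7.39 + 12.08 + 9.27) / 5 = 44.470 / 5 = 8.894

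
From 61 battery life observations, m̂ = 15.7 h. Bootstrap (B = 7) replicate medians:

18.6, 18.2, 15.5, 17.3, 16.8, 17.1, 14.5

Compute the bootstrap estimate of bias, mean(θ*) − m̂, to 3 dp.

mean(θ*) = (18.6 + 18.2 + 15.5 + 17.3 + 16.8 + 17.1 + 14.5) / 7 = 16.8571
bias = 16.8571 − 15.7

bias = +1.157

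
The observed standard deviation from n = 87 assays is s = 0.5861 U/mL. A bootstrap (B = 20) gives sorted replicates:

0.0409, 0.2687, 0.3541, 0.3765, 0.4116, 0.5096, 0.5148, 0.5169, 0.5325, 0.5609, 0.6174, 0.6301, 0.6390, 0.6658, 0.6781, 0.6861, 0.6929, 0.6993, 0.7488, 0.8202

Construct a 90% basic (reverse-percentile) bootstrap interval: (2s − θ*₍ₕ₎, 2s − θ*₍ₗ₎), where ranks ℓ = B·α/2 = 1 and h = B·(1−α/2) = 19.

(0.4234, 1.1313)

Percentile endpoints at ranks 1 and 19: θ*₍1₎ = 0.0409, θ*₍19₎ = 0.7488.
Basic interval reflects these around s:
  lower = 2 × 0.5861 − 0.7488 = 0.4234
  upper = 2 × 0.5861 − 0.0409 = 1.1313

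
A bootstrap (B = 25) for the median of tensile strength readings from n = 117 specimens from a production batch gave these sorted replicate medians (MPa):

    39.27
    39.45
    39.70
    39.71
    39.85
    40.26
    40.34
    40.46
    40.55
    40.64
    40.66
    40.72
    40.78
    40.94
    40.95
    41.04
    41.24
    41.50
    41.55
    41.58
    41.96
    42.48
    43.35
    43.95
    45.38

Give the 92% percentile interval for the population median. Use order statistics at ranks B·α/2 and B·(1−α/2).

α = 0.08; lower rank = 25 × 0.040 = 1; upper rank = 25 × 0.960 = 24.
The 1st smallest replicate is 39.27; the 24th is 43.95.

(39.27, 43.95)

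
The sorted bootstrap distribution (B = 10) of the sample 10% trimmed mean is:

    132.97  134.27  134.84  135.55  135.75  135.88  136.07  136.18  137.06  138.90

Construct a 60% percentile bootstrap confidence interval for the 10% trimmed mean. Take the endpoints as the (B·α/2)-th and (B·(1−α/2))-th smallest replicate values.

α = 0.40; lower rank = 10 × 0.200 = 2; upper rank = 10 × 0.800 = 8.
The 2nd smallest replicate is 134.27; the 8th is 136.18.

(134.27, 136.18)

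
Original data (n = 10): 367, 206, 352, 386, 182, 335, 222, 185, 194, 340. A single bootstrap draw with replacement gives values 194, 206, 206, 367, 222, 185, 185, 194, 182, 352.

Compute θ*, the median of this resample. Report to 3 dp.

Sorted: 182, 185, 185, 194, 194, 206, 206, 222, 352, 367
Median = average of the two middle values = 200.000

θ* = 200.000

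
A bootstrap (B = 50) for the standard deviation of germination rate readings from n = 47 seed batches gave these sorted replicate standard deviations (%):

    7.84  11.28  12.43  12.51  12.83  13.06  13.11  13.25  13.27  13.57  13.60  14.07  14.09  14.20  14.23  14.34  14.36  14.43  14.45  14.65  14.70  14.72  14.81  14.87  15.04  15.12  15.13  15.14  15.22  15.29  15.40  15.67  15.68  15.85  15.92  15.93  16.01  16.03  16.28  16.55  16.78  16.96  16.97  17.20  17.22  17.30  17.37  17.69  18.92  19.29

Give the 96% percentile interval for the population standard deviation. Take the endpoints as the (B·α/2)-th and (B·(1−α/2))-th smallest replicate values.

α = 0.04; lower rank = 50 × 0.020 = 1; upper rank = 50 × 0.980 = 49.
The 1st smallest replicate is 7.84; the 49th is 18.92.

(7.84, 18.92)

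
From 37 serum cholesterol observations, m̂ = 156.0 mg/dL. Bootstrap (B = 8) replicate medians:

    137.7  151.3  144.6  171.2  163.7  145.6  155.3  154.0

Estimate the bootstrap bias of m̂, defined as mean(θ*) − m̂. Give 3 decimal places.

mean(θ*) = (137.7 + 151.3 + 144.6 + 171.2 + 163.7 + 145.6 + 155.3 + 154.0) / 8 = 152.9250
bias = 152.9250 − 156.0

bias = −3.075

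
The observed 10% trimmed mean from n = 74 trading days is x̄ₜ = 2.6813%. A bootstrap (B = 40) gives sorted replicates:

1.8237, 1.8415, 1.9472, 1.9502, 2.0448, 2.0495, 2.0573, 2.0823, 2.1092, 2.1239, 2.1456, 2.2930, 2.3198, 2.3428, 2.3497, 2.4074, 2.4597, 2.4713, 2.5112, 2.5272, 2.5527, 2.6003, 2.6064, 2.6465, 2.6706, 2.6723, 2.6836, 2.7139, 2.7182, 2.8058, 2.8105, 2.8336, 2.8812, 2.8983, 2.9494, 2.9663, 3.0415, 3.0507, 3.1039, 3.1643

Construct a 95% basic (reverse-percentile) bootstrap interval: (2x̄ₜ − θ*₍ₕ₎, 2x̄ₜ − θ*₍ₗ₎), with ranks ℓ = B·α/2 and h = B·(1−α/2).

(2.2587, 3.5389)

Percentile endpoints at ranks 1 and 39: θ*₍1₎ = 1.8237, θ*₍39₎ = 3.1039.
Basic interval reflects these around x̄ₜ:
  lower = 2 × 2.6813 − 3.1039 = 2.2587
  upper = 2 × 2.6813 − 1.8237 = 3.5389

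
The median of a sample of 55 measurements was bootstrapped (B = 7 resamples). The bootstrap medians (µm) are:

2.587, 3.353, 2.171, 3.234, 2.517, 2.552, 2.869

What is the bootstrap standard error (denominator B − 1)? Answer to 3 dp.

SE* = 0.422

Bootstrap SE is the standard deviation of the 7 replicate medians.
Mean of replicates: (2.587 + 3.353 + 2.171 + 3.234 + 2.517 + 2.552 + 2.869) / 7 = 19.2830 / 7 = 2.7547
Sum of squared deviations: (−0.1677)² + (+0.5983)² + (−0.5837)² + (+0.4793)² + (−0.2377)² + (−0.2027)² + (+0.1143)² = 1.0672
Variance = 1.0672 / 6 = 0.1779
SE* = √0.1779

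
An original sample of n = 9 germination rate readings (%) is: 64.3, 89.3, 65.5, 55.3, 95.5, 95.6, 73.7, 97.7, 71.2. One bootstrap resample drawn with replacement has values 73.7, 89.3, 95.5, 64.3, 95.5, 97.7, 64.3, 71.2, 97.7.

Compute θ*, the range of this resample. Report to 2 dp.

Range = 97.7 − 64.3 = 33.40

θ* = 33.40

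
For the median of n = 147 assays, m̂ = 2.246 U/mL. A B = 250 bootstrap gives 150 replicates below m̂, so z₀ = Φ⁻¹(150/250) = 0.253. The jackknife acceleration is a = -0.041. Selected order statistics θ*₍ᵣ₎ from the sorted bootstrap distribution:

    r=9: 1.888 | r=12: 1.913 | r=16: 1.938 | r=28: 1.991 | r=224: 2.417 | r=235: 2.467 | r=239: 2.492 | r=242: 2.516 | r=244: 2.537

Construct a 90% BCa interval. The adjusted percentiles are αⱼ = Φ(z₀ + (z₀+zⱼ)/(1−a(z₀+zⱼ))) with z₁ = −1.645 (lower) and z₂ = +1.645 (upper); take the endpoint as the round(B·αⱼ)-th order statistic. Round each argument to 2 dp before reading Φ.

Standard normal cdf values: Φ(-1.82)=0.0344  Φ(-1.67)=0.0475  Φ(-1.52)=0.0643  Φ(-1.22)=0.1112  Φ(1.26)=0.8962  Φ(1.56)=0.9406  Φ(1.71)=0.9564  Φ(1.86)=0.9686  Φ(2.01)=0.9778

Lower: z₀ + z₁ = 0.253 + (-1.645) = -1.392; 1 − a(z₀+z₁) = 1 − (-0.041)(-1.392) = 0.9429; argument = 0.253 + (-1.392)/0.9429 = -1.2233 → -1.22.
α₁ = Φ(-1.22) = 0.1112; rank = round(250 × 0.1112) = 28; θ*₍28₎ = 1.991.
Upper: z₀ + z₂ = 1.898; 1 − a(z₀+z₂) = 1.0778; argument = 2.0140 → 2.01; α₂ = 0.9778; rank = 244; θ*₍244₎ = 2.537.

(1.991, 2.537)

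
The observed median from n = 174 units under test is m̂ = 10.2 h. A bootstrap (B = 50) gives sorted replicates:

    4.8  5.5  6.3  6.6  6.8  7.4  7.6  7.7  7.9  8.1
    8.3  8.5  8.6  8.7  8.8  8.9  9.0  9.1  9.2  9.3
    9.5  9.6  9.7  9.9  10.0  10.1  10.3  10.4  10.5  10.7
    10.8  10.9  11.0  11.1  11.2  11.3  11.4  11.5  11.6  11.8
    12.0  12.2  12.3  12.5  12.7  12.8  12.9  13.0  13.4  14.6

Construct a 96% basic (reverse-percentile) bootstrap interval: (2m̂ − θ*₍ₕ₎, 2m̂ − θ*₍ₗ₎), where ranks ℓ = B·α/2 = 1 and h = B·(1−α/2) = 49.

(7.0, 15.6)

Percentile endpoints at ranks 1 and 49: θ*₍1₎ = 4.8, θ*₍49₎ = 13.4.
Basic interval reflects these around m̂:
  lower = 2 × 10.2 − 13.4 = 7.0
  upper = 2 × 10.2 − 4.8 = 15.6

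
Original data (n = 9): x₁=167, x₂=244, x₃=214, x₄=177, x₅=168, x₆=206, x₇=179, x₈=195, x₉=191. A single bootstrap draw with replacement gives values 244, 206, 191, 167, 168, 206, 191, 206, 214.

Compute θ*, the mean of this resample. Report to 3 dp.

θ* = 199.222

Mean = (244 + 206 + 191 + 167 + 168 + 206 + 191 + 206 + 214) / 9 = 1793.0 / 9 = 199.222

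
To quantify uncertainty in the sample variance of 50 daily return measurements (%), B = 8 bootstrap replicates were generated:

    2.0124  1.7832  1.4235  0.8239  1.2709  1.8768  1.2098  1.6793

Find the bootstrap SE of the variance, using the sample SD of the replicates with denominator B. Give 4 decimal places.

Bootstrap SE is the standard deviation of the 8 replicate variances.
Mean of replicates: (2.0124 + 1.7832 + 1.4235 + 0.8239 + 1.2709 + 1.8768 + 1.2098 + 1.6793) / 8 = 12.07980 / 8 = 1.50998
Sum of squared deviations: (+0.50242)² + (+0.27322)² + (−0.08648)² + (−0.68608)² + (−0.23908)² + (+0.36682)² + (−0.30018)² + (+0.16932)² = 1.11575
Variance = 1.11575 / 8 = 0.13947
SE* = √0.13947

SE* = 0.3735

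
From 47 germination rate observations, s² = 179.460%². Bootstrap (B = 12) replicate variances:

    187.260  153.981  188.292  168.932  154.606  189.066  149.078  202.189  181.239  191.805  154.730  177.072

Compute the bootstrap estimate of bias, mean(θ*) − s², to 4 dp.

mean(θ*) = (187.260 + 153.981 + 188.292 + 168.932 + 154.606 + 189.066 + 149.078 + 202.189 + 181.239 + 191.805 + 154.730 + 177.072) / 12 = 174.85417
bias = 174.85417 − 179.460

bias = −4.6058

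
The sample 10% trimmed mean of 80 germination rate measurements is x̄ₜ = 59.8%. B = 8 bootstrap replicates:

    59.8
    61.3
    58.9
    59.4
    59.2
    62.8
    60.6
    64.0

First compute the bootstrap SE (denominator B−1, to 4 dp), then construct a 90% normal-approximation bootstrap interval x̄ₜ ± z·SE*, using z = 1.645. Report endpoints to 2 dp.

(56.78, 62.82)

Mean of replicates = 60.7500; sum of squared deviations = 23.6400; SE* = √(23.6400/7) = 1.8377
Margin = 1.645 × 1.8377 = 3.023
Interval: 59.8 ± 3.023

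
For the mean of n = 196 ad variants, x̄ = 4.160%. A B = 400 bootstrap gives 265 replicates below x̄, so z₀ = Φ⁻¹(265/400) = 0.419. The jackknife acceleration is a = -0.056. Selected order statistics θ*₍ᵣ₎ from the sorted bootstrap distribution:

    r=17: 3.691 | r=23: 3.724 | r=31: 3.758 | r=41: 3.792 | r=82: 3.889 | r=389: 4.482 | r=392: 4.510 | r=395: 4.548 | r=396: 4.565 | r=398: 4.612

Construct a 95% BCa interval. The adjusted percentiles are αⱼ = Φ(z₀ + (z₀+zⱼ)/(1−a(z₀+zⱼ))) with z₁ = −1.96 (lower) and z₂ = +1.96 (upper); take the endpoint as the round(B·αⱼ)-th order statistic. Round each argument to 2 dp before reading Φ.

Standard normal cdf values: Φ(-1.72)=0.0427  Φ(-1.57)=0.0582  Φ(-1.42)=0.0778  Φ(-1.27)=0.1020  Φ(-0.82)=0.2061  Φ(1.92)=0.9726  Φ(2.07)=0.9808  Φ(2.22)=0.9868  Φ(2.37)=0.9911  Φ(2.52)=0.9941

(3.792, 4.612)

Lower: z₀ + z₁ = 0.419 + (-1.960) = -1.541; 1 − a(z₀+z₁) = 1 − (-0.056)(-1.541) = 0.9137; argument = 0.419 + (-1.541)/0.9137 = -1.2675 → -1.27.
α₁ = Φ(-1.27) = 0.1020; rank = round(400 × 0.1020) = 41; θ*₍41₎ = 3.792.
Upper: z₀ + z₂ = 2.379; 1 − a(z₀+z₂) = 1.1332; argument = 2.5183 → 2.52; α₂ = 0.9941; rank = 398; θ*₍398₎ = 4.612.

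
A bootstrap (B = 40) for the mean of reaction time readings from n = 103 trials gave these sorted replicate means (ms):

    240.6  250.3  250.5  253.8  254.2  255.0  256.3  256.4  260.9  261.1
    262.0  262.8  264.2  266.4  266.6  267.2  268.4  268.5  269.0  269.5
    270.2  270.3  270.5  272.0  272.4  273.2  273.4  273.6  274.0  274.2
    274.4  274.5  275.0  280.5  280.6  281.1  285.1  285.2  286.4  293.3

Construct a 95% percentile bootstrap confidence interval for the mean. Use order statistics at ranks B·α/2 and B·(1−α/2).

α = 0.05; lower rank = 40 × 0.025 = 1; upper rank = 40 × 0.975 = 39.
The 1st smallest replicate is 240.6; the 39th is 286.4.

(240.6, 286.4)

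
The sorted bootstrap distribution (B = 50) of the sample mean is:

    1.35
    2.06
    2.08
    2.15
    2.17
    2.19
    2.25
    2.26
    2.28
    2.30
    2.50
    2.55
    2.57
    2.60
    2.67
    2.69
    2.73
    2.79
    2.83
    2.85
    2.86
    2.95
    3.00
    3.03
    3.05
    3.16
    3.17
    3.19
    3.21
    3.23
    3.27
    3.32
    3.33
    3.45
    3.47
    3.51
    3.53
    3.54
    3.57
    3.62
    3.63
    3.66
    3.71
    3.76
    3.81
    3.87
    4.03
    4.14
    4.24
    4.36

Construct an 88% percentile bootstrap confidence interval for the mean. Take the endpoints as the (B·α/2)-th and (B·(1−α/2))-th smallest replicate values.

(2.08, 4.03)

α = 0.12; lower rank = 50 × 0.060 = 3; upper rank = 50 × 0.940 = 47.
The 3rd smallest replicate is 2.08; the 47th is 4.03.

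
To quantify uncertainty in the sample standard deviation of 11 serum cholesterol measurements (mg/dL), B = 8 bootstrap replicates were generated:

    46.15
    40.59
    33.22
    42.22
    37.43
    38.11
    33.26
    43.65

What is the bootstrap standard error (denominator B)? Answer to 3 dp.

Bootstrap SE is the standard deviation of the 8 replicate standard deviations.
Mean of replicates: (46.15 + 40.59 + 33.22 + 42.22 + 37.43 + 38.11 + 33.26 + 43.65) / 8 = 314.6300 / 8 = 39.3287
Sum of squared deviations: (+6.8212)² + (+1.2613)² + (−6.1088)² + (+2.8912)² + (−1.8987)² + (−1.2188)² + (−6.0688)² + (+4.3212)² = 154.3899
Variance = 154.3899 / 8 = 19.2987
SE* = √19.2987

SE* = 4.393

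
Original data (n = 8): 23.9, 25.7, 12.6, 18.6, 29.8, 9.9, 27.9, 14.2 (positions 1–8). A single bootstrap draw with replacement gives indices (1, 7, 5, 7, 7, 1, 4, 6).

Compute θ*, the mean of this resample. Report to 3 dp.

θ* = 23.725

Resample values: 23.9, 27.9, 29.8, 27.9, 27.9, 23.9, 18.6, 9.9.
Mean = (23.9 + 27.9 + 29.8 + 27.9 + 27.9 + 23.9 + 18.6 + 9.9) / 8 = 189.80 / 8 = 23.725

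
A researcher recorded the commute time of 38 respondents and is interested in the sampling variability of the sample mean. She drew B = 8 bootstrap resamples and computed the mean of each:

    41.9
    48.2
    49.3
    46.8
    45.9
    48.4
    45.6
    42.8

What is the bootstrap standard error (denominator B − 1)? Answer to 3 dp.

SE* = 2.652

Bootstrap SE is the standard deviation of the 8 replicate means.
Mean of replicates: (41.9 + 48.2 + 49.3 + 46.8 + 45.9 + 48.4 + 45.6 + 42.8) / 8 = 368.9000 / 8 = 46.1125
Sum of squared deviations: (−4.2125)² + (+2.0875)² + (+3.1875)² + (+0.6875)² + (−0.2125)² + (+2.2875)² + (−0.5125)² + (−3.3125)² = 49.2488
Variance = 49.2488 / 7 = 7.0355
SE* = √7.0355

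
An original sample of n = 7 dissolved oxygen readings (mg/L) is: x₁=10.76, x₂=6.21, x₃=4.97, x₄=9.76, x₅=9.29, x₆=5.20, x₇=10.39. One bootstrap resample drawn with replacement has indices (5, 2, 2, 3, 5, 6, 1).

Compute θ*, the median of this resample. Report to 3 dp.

θ* = 6.210

Resample values: 9.29, 6.21, 6.21, 4.97, 9.29, 5.20, 10.76.
Sorted: 4.97, 5.20, 6.21, 6.21, 9.29, 9.29, 10.76
Median = middle value = 6.210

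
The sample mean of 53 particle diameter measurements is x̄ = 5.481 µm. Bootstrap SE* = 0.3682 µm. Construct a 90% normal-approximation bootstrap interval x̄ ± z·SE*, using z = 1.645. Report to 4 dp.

Margin = 1.645 × 0.3682 = 0.60569
Interval: 5.481 ± 0.60569

(4.8753, 6.0867)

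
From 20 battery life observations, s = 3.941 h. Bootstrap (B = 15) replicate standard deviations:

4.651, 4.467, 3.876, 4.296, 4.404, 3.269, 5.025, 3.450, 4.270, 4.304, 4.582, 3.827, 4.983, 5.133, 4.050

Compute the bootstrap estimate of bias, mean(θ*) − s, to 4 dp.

bias = +0.3648

mean(θ*) = (4.651 + 4.467 + 3.876 + 4.296 + 4.404 + 3.269 + 5.025 + 3.450 + 4.270 + 4.304 + 4.582 + 3.827 + 4.983 + 5.133 + 4.050) / 15 = 4.30580
bias = 4.30580 − 3.941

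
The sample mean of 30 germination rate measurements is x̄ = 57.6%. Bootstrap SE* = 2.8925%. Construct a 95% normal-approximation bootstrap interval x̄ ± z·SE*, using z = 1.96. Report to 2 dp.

Margin = 1.96 × 2.8925 = 5.669
Interval: 57.6 ± 5.669

(51.93, 63.27)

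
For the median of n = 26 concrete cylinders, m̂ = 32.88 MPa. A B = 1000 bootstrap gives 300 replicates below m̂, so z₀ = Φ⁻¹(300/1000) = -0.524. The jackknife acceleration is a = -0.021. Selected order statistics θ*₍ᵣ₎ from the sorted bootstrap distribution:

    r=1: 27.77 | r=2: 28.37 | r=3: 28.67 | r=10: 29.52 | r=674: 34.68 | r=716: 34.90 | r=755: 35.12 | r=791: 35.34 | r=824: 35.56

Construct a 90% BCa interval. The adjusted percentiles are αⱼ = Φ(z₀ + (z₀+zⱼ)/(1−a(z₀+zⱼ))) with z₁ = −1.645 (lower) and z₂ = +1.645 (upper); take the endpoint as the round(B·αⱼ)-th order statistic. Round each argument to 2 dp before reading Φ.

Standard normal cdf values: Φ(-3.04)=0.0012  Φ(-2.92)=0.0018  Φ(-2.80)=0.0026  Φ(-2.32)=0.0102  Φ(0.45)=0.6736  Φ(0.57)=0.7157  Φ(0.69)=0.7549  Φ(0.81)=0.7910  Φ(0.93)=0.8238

Lower: z₀ + z₁ = -0.524 + (-1.645) = -2.169; 1 − a(z₀+z₁) = 1 − (-0.021)(-2.169) = 0.9545; argument = -0.524 + (-2.169)/0.9545 = -2.7965 → -2.80.
α₁ = Φ(-2.80) = 0.0026; rank = round(1000 × 0.0026) = 3; θ*₍3₎ = 28.67.
Upper: z₀ + z₂ = 1.121; 1 − a(z₀+z₂) = 1.0235; argument = 0.5712 → 0.57; α₂ = 0.7157; rank = 716; θ*₍716₎ = 34.90.

(28.67, 34.90)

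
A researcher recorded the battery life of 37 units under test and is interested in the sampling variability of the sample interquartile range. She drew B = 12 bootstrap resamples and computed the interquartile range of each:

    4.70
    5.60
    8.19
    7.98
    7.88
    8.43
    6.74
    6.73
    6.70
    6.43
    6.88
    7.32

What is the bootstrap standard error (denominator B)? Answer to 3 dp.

Bootstrap SE is the standard deviation of the 12 replicate interquartile ranges.
Mean of replicates: (4.70 + 5.60 + 8.19 + 7.98 + 7.88 + 8.43 + 6.74 + 6.73 + 6.70 + 6.43 + 6.88 + 7.32) / 12 = 83.5800 / 12 = 6.9650
Sum of squared deviations: (−2.2650)² + (−1.3650)² + (+1.2250)² + (+1.0150)² + (+0.9150)² + (+1.4650)² + (−0.2250)² + (−0.2350)² + (−0.2650)² + (−0.5350)² + (−0.0850)² + (+0.3550)² = 13.1033
Variance = 13.1033 / 12 = 1.0919
SE* = √1.0919

SE* = 1.045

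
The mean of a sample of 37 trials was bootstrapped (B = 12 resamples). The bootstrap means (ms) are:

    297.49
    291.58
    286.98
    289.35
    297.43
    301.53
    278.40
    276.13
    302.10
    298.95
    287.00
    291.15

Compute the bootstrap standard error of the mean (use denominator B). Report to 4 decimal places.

Bootstrap SE is the standard deviation of the 12 replicate means.
Mean of replicates: (297.49 + 291.58 + 286.98 + 289.35 + 297.43 + 301.53 + 278.40 + 276.13 + 302.10 + 298.95 + 287.00 + 291.15) / 12 = 3498.09000 / 12 = 291.50750
Sum of squared deviations: (+5.98250)² + (+0.07250)² + (−4.52750)² + (−2.15750)² + (+5.92250)² + (+10.02250)² + (−13.10750)² + (−15.37750)² + (+10.59250)² + (+7.44250)² + (−4.50750)² + (−0.35750)² = 792.78643
Variance = 792.78643 / 12 = 66.06554
SE* = √66.06554

SE* = 8.1281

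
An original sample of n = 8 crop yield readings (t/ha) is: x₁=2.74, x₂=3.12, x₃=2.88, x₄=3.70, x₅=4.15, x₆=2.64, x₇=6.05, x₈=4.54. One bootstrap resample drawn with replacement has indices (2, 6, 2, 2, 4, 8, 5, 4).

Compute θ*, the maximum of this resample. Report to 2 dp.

Resample values: 3.12, 2.64, 3.12, 3.12, 3.70, 4.54, 4.15, 3.70.
Maximum = 4.54

θ* = 4.54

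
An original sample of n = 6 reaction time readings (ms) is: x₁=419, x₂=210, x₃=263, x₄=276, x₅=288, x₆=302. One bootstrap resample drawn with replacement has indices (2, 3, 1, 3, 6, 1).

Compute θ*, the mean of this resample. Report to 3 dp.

Resample values: 210, 263, 419, 263, 302, 419.
Mean = (210 + 263 + 419 + 263 + 302 + 419) / 6 = 1876.0 / 6 = 312.667

θ* = 312.667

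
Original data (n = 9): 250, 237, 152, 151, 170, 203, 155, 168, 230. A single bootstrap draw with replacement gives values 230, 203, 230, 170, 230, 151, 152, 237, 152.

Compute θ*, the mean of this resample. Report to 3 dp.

θ* = 195.000

Mean = (230 + 203 + 230 + 170 + 230 + 151 + 152 + 237 + 152) / 9 = 1755.0 / 9 = 195.000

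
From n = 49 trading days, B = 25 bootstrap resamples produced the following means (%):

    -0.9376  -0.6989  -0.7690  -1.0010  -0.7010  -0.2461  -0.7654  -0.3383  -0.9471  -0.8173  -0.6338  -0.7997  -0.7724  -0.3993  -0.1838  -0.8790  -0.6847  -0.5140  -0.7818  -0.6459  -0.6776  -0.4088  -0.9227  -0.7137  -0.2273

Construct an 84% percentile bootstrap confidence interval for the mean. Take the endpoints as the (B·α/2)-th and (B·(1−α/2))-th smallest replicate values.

(-0.9471, -0.2461)

Sorted replicates: -1.0010, -0.9471, -0.9376, -0.9227, -0.8790, -0.8173, -0.7997, -0.7818, -0.7724, -0.7690, -0.7654, -0.7137, -0.7010, -0.6989, -0.6847, -0.6776, -0.6459, -0.6338, -0.5140, -0.4088, -0.3993, -0.3383, -0.2461, -0.2273, -0.1838
α = 0.16; lower rank = 25 × 0.080 = 2; upper rank = 25 × 0.920 = 23.
The 2nd smallest replicate is -0.9471; the 23rd is -0.2461.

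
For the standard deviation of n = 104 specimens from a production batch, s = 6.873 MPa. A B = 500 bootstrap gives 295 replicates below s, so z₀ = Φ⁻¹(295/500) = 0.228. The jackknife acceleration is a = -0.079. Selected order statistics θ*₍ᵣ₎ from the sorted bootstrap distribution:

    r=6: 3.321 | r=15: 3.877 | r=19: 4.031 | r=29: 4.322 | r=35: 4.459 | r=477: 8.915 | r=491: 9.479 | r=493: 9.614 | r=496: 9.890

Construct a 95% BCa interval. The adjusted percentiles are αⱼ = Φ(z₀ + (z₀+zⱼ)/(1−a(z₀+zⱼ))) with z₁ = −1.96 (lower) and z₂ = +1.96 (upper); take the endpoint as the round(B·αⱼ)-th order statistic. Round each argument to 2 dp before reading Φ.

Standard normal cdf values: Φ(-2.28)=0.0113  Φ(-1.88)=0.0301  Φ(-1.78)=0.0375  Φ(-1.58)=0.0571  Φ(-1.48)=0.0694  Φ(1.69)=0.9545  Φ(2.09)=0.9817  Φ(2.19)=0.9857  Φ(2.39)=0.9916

(4.031, 9.479)

Lower: z₀ + z₁ = 0.228 + (-1.960) = -1.732; 1 − a(z₀+z₁) = 1 − (-0.079)(-1.732) = 0.8632; argument = 0.228 + (-1.732)/0.8632 = -1.7786 → -1.78.
α₁ = Φ(-1.78) = 0.0375; rank = round(500 × 0.0375) = 19; θ*₍19₎ = 4.031.
Upper: z₀ + z₂ = 2.188; 1 − a(z₀+z₂) = 1.1729; argument = 2.0935 → 2.09; α₂ = 0.9817; rank = 491; θ*₍491₎ = 9.479.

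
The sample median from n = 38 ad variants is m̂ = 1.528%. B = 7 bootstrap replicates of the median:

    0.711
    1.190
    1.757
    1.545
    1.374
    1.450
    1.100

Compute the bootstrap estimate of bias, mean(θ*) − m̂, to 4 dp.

mean(θ*) = (0.711 + 1.190 + 1.757 + 1.545 + 1.374 + 1.450 + 1.100) / 7 = 1.30386
bias = 1.30386 − 1.528

bias = −0.2241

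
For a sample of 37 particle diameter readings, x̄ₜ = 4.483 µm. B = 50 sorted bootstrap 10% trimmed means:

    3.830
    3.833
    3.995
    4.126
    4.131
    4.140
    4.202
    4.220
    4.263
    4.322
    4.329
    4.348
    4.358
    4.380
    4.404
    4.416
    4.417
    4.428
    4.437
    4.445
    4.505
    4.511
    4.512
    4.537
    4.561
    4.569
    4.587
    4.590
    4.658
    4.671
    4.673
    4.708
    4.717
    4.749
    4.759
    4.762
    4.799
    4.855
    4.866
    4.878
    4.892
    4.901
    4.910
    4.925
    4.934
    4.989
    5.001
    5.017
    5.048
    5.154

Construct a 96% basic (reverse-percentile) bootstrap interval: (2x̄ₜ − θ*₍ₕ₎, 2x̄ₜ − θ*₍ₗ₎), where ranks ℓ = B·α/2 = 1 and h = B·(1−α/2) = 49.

(3.918, 5.136)

Percentile endpoints at ranks 1 and 49: θ*₍1₎ = 3.830, θ*₍49₎ = 5.048.
Basic interval reflects these around x̄ₜ:
  lower = 2 × 4.483 − 5.048 = 3.918
  upper = 2 × 4.483 − 3.830 = 5.136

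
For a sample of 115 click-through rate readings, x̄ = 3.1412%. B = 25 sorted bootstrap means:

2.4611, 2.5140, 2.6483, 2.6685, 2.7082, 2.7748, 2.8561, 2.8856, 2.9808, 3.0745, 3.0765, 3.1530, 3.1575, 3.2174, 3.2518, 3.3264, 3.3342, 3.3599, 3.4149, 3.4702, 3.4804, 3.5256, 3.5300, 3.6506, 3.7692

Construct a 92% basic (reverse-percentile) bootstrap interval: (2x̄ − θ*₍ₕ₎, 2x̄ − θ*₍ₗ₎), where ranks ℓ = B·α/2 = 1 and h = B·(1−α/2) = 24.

Percentile endpoints at ranks 1 and 24: θ*₍1₎ = 2.4611, θ*₍24₎ = 3.6506.
Basic interval reflects these around x̄:
  lower = 2 × 3.1412 − 3.6506 = 2.6318
  upper = 2 × 3.1412 − 2.4611 = 3.8213

(2.6318, 3.8213)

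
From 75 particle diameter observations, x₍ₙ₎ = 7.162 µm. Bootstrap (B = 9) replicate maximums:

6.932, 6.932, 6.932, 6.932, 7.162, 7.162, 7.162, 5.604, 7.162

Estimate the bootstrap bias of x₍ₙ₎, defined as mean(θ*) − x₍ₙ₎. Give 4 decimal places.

mean(θ*) = (6.932 + 6.932 + 6.932 + 6.932 + 7.162 + 7.162 + 7.162 + 5.604 + 7.162) / 9 = 6.88667
bias = 6.88667 − 7.162

bias = −0.2753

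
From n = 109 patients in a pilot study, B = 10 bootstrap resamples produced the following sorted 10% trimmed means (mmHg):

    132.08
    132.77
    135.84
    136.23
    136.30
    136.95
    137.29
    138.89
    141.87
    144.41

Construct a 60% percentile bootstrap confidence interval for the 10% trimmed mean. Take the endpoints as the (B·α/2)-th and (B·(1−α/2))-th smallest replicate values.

α = 0.40; lower rank = 10 × 0.200 = 2; upper rank = 10 × 0.800 = 8.
The 2nd smallest replicate is 132.77; the 8th is 138.89.

(132.77, 138.89)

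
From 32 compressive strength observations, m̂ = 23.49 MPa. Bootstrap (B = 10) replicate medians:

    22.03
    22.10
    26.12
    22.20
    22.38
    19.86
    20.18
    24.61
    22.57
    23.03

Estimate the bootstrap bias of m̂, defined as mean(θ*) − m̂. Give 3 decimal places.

mean(θ*) = (22.03 + 22.10 + 26.12 + 22.20 + 22.38 + 19.86 + 20.18 + 24.61 + 22.57 + 23.03) / 10 = 22.5080
bias = 22.5080 − 23.49

bias = −0.982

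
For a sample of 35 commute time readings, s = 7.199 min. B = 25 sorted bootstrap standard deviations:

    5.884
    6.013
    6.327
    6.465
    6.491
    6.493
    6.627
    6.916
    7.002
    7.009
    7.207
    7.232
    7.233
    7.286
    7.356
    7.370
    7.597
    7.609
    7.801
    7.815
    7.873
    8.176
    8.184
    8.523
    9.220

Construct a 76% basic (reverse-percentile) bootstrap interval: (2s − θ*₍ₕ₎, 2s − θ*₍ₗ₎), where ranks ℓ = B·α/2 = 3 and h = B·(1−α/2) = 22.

Percentile endpoints at ranks 3 and 22: θ*₍3₎ = 6.327, θ*₍22₎ = 8.176.
Basic interval reflects these around s:
  lower = 2 × 7.199 − 8.176 = 6.222
  upper = 2 × 7.199 − 6.327 = 8.071

(6.222, 8.071)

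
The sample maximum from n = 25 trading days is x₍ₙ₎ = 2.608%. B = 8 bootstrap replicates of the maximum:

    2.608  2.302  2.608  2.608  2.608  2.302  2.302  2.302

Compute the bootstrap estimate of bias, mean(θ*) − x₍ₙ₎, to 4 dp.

bias = −0.1530

mean(θ*) = (2.608 + 2.302 + 2.608 + 2.608 + 2.608 + 2.302 + 2.302 + 2.302) / 8 = 2.45500
bias = 2.45500 − 2.608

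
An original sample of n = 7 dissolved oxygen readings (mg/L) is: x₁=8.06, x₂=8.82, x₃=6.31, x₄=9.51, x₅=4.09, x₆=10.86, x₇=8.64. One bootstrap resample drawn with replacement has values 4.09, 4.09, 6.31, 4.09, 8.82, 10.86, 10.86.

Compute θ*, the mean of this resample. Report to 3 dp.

Mean = (4.09 + 4.09 + 6.31 + 4.09 + 8.82 + 10.86 + 10.86) / 7 = 49.120 / 7 = 7.017

θ* = 7.017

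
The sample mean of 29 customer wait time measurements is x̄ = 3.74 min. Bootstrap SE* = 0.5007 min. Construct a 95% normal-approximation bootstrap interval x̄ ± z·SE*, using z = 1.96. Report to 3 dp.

(2.759, 4.721)

Margin = 1.96 × 0.5007 = 0.9814
Interval: 3.74 ± 0.9814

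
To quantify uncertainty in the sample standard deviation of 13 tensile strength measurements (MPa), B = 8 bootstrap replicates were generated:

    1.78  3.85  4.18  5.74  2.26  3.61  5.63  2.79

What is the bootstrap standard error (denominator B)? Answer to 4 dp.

SE* = 1.3569

Bootstrap SE is the standard deviation of the 8 replicate standard deviations.
Mean of replicates: (1.78 + 3.85 + 4.18 + 5.74 + 2.26 + 3.61 + 5.63 + 2.79) / 8 = 29.84000 / 8 = 3.73000
Sum of squared deviations: (−1.95000)² + (+0.12000)² + (+0.45000)² + (+2.01000)² + (−1.47000)² + (−0.12000)² + (+1.90000)² + (−0.94000)² = 14.72840
Variance = 14.72840 / 8 = 1.84105
SE* = √1.84105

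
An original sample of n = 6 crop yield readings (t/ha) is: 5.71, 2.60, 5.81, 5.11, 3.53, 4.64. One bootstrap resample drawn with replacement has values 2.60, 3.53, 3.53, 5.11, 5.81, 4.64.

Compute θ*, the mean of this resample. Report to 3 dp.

θ* = 4.203

Mean = (2.60 + 3.53 + 3.53 + 5.11 + 5.81 + 4.64) / 6 = 25.220 / 6 = 4.203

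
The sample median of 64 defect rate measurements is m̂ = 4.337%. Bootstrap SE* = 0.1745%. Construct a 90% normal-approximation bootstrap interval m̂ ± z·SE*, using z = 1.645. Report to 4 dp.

(4.0499, 4.6241)

Margin = 1.645 × 0.1745 = 0.28705
Interval: 4.337 ± 0.28705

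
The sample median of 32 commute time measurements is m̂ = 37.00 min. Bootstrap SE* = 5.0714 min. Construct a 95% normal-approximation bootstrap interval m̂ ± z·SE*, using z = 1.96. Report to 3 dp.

Margin = 1.96 × 5.0714 = 9.9399
Interval: 37.00 ± 9.9399

(27.060, 46.940)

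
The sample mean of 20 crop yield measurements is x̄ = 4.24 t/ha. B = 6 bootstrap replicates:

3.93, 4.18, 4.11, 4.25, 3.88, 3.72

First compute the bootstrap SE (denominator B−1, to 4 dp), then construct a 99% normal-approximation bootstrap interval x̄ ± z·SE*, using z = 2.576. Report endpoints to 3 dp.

Mean of replicates = 4.0117; sum of squared deviations = 0.2039; SE* = √(0.2039/5) = 0.2019
Margin = 2.576 × 0.2019 = 0.5201
Interval: 4.24 ± 0.5201

(3.720, 4.760)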